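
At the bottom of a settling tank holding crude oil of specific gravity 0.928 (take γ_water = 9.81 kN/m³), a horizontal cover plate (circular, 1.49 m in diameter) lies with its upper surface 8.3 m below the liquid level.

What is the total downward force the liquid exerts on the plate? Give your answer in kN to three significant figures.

F ≈ 132 kN

γ = 0.928 × 9.81 = 9.10368 kN/m³.
The plate is horizontal, so pressure is uniform at p = γ·h = 9.10368 × 8.3 = 75.5605 kN/m².
A = π(0.745)² = 1.74366 m².
F = p·A = 75.5605 × 1.74366 = 131.752 kN.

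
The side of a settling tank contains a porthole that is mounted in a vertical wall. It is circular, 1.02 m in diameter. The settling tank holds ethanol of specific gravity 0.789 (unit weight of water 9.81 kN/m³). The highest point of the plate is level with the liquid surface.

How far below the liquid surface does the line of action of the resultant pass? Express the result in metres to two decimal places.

γ = 0.789 × 9.81 = 7.74009 kN/m³.
The centroid is at the centre, 0.51 m below the top of the plate, so the centroid depth is h_c = 0.51 m.
A = π(0.51)² = 0.817128 m².
Resultant F = γ·h_c·A = 7.74009 × 0.51 × 0.817128 = 3.22557 kN.
I_c = πr⁴/4 = π × 0.51⁴/4 = 0.0531338 m⁴.
Centre of pressure: y_p = y_c + I_c/(y_c·A) = 0.51 + 0.0531338/(0.51 × 0.817128) = 0.51 + 0.1275 = 0.6375 m along the plane.

h_p = 0.64 m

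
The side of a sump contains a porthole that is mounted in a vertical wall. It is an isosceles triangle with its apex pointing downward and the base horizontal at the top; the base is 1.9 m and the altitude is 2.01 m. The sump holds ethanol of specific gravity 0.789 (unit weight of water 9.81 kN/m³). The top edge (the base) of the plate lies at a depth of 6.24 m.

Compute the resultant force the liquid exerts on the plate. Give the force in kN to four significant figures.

F ≈ 102.1 kN

γ = 0.789 × 9.81 = 7.74009 kN/m³.
With the apex down, the centroid sits h/3 = 2.01/3 = 0.67 m below the base (the top edge), so the centroid depth is h_c = 6.24 + 0.67 = 6.91 m.
A = ½ × 1.9 × 2.01 = 1.9095 m².
Resultant F = γ·h_c·A = 7.74009 × 6.91 × 1.9095 = 102.128 kN.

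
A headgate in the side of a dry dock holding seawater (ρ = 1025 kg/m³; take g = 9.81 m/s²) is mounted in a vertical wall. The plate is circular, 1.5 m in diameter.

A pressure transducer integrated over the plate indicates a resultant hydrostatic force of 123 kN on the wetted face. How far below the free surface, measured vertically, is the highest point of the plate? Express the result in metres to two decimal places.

γ = ρg = 1025 × 9.81 / 1000 = 10.05525 kN/m³.
A = π(0.75)² = 1.76715 m².
From F = γ·h_c·A, the centroid depth is h_c = 123/(10.05525 × 1.76715) = 6.92212 m.
The centroid is at the centre, 0.75 m below the top of the plate, so the highest point sits at h_top = 6.92212 − 0.75 = 6.17212 m below the surface.

d_top ≈ 6.17 m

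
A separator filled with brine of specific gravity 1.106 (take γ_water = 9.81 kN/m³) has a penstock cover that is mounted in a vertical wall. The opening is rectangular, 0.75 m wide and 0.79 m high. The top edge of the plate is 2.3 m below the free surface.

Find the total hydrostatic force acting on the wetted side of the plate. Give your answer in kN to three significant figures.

γ = 1.106 × 9.81 = 10.84986 kN/m³.
The centroid lies 0.79/2 = 0.395 m below the top edge, so the centroid depth is h_c = 2.3 + 0.395 = 2.695 m.
A = 0.75 × 0.79 = 0.5925 m².
Resultant F = γ·h_c·A = 10.84986 × 2.695 × 0.5925 = 17.3249 kN.

F ≈ 17.3 kN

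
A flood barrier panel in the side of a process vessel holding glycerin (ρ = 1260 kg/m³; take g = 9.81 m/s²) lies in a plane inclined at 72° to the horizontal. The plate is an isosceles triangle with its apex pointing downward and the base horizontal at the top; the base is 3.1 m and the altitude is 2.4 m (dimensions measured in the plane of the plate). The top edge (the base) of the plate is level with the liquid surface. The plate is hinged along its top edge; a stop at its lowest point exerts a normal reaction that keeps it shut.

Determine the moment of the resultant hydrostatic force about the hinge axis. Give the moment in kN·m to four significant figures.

M ≈ 41.98 kN·m

γ = ρg = 1260 × 9.81 / 1000 = 12.3606 kN/m³.
Let θ = 72° be the plate's angle to the horizontal; measure y along the incline from where the plane meets the free surface. Vertical depth h = y·sinθ with sinθ = 0.951057.
With the apex down, the centroid sits h/3 = 2.4/3 = 0.8 m below the base (the top edge), so y_c = 0.8 m and h_c = 0.8 × 0.951057 = 0.760846 m.
A = ½ × 3.1 × 2.4 = 3.72 m².
Resultant F = γ·h_c·A = 12.3606 × 0.760846 × 3.72 = 34.9848 kN.
I_c = b·h³/36 = 3.1 × 2.4³/36 = 1.1904 m⁴.
Centre of pressure: y_p = y_c + I_c/(y_c·A) = 0.8 + 1.1904/(0.8 × 3.72) = 0.8 + 0.4 = 1.2 m along the plane.
The resultant acts 0.8 + 0.4 = 1.2 m (along the plate) below the hinge at the top edge, so the moment about the hinge is M = F × 1.2 = 34.9848 × 1.2 = 41.9818 kN·m.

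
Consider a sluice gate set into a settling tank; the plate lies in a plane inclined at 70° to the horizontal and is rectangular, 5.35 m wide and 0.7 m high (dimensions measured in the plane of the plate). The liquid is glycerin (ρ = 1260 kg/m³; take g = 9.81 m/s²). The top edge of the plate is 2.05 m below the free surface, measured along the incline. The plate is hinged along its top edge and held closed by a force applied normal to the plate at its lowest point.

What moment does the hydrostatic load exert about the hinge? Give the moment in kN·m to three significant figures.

γ = ρg = 1260 × 9.81 / 1000 = 12.3606 kN/m³.
Let θ = 70° be the plate's angle to the horizontal; measure y along the incline from where the plane meets the free surface. Vertical depth h = y·sinθ with sinθ = 0.939693.
The centroid lies 0.7/2 = 0.35 m below the top edge, so y_c = 2.05 + 0.35 = 2.4 m and h_c = 2.4 × 0.939693 = 2.25526 m.
A = 5.35 × 0.7 = 3.745 m².
Resultant F = γ·h_c·A = 12.3606 × 2.25526 × 3.745 = 104.397 kN.
I_c = b·h³/12 = 5.35 × 0.7³/12 = 0.152921 m⁴.
Centre of pressure: y_p = y_c + I_c/(y_c·A) = 2.4 + 0.152921/(2.4 × 3.745) = 2.4 + 0.0170139 = 2.41701 m along the plane.
The resultant acts 0.35 + 0.0170139 = 0.367014 m (along the plate) below the hinge at the top edge, so the moment about the hinge is M = F × 0.367014 = 104.397 × 0.367014 = 38.3152 kN·m.

M ≈ 38.3 kN·m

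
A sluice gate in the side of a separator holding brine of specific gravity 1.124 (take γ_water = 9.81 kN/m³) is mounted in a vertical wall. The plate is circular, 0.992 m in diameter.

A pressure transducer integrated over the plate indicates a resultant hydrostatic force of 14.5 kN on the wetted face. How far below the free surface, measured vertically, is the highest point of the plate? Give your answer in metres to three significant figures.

d_top ≈ 1.21 m

γ = 1.124 × 9.81 = 11.02644 kN/m³.
A = π(0.496)² = 0.772882 m².
From F = γ·h_c·A, the centroid depth is h_c = 14.5/(11.02644 × 0.772882) = 1.70145 m.
The centroid is at the centre, 0.496 m below the top of the plate, so the highest point sits at h_top = 1.70145 − 0.496 = 1.20545 m below the surface.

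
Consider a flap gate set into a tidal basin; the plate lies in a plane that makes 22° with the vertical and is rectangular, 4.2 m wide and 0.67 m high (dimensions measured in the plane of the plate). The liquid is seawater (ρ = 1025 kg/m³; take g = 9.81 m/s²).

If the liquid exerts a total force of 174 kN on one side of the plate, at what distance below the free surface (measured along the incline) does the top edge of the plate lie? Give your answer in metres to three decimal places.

γ = ρg = 1025 × 9.81 / 1000 = 10.05525 kN/m³.
A = 4.2 × 0.67 = 2.814 m².
From F = γ·h_c·A, the centroid depth is h_c = 174/(10.05525 × 2.814) = 6.14939 m.
The plate makes 22° with the vertical, i.e. θ = 90° − 22° = 68° to the horizontal. Measuring y along the incline from the free-surface line, vertical depth h = y·sinθ with sinθ = 0.927184.
Along the incline, y_c = h_c/sinθ = 6.14939/0.927184 = 6.63233 m.
The centroid lies 0.67/2 = 0.335 m below the top edge, so the top edge sits at y_top = 6.63233 − 0.335 = 6.29733 m along the incline.

y_top ≈ 6.297 m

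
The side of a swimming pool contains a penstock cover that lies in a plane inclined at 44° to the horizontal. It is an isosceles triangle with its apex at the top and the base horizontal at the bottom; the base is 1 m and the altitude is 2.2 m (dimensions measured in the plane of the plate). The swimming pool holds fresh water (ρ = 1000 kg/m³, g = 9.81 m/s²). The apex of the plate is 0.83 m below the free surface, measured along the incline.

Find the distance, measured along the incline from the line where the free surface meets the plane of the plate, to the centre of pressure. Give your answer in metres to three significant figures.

γ = ρg = 1000 × 9.81 = 9810 N/m³ = 9.81 kN/m³.
Let θ = 44° be the plate's angle to the horizontal; measure y along the incline from where the plane meets the free surface. Vertical depth h = y·sinθ with sinθ = 0.694658.
With the apex up, the centroid sits 2h/3 = 2 × 2.2/3 = 1.46667 m below the apex, so y_c = 0.83 + 1.46667 = 2.29667 m and h_c = 2.29667 × 0.694658 = 1.5954 m.
A = ½ × 1 × 2.2 = 1.1 m².
Resultant F = γ·h_c·A = 9.81 × 1.5954 × 1.1 = 17.216 kN.
I_c = b·h³/36 = 1 × 2.2³/36 = 0.295778 m⁴.
Centre of pressure: y_p = y_c + I_c/(y_c·A) = 2.29667 + 0.295778/(2.29667 × 1.1) = 2.29667 + 0.117078 = 2.41375 m along the plane.

y_p = 2.41 m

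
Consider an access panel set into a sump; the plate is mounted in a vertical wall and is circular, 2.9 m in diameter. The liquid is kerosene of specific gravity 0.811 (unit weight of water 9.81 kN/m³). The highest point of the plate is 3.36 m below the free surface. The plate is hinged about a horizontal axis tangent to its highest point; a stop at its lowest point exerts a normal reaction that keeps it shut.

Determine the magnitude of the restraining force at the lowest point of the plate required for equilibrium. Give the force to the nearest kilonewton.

γ = 0.811 × 9.81 = 7.95591 kN/m³.
The centroid is at the centre, 1.45 m below the top of the plate, so the centroid depth is h_c = 3.36 + 1.45 = 4.81 m.
A = π(1.45)² = 6.6052 m².
Resultant F = γ·h_c·A = 7.95591 × 4.81 × 6.6052 = 252.767 kN.
I_c = πr⁴/4 = π × 1.45⁴/4 = 3.47186 m⁴.
Centre of pressure: y_p = y_c + I_c/(y_c·A) = 4.81 + 3.47186/(4.81 × 6.6052) = 4.81 + 0.109278 = 4.91928 m along the plane.
The resultant acts 1.45 + 0.109278 = 1.55928 m (along the plate) below the hinge at the top edge, so the moment about the hinge is M = F × 1.55928 = 252.767 × 1.55928 = 394.135 kN·m.
A normal force at the bottom, 2.9 m from the hinge, must supply this moment: P = 394.135/2.9 = 135.909 kN.

P ≈ 136 kN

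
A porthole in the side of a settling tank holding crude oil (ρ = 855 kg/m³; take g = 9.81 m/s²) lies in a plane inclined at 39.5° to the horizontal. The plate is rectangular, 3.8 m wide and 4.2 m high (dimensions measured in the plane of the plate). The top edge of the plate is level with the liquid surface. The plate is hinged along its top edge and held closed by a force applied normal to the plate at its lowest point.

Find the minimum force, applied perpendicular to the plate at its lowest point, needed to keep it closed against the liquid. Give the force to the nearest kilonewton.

P ≈ 119 kN

γ = ρg = 855 × 9.81 / 1000 = 8.38755 kN/m³.
Let θ = 39.5° be the plate's angle to the horizontal; measure y along the incline from where the plane meets the free surface. Vertical depth h = y·sinθ with sinθ = 0.636078.
The centroid lies 4.2/2 = 2.1 m below the top edge, so y_c = 2.1 m and h_c = 2.1 × 0.636078 = 1.33576 m.
A = 3.8 × 4.2 = 15.96 m².
Resultant F = γ·h_c·A = 8.38755 × 1.33576 × 15.96 = 178.812 kN.
I_c = b·h³/12 = 3.8 × 4.2³/12 = 23.4612 m⁴.
Centre of pressure: y_p = y_c + I_c/(y_c·A) = 2.1 + 23.4612/(2.1 × 15.96) = 2.1 + 0.7 = 2.8 m along the plane.
The resultant acts 2.1 + 0.7 = 2.8 m (along the plate) below the hinge at the top edge, so the moment about the hinge is M = F × 2.8 = 178.812 × 2.8 = 500.674 kN·m.
A normal force at the bottom, 4.2 m from the hinge, must supply this moment: P = 500.674/4.2 = 119.208 kN.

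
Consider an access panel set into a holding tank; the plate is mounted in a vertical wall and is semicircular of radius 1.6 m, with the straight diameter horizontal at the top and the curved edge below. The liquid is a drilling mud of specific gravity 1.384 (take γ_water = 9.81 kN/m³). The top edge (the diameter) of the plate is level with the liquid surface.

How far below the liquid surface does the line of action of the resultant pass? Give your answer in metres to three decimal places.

h_p = 0.942 m

γ = 1.384 × 9.81 = 13.57704 kN/m³.
The centroid of a semicircle lies 4r/(3π) = 0.679061 m from the diameter, here below the top edge, so the centroid depth is h_c = 0.679061 m.
A = πr²/2 = π × 1.6²/2 = 4.02124 m².
Resultant F = γ·h_c·A = 13.57704 × 0.679061 × 4.02124 = 37.0744 kN.
I_c = (π/8 − 8/(9π))·r⁴ = 0.109757 × 1.6⁴ = 0.719303 m⁴.
Centre of pressure: y_p = y_c + I_c/(y_c·A) = 0.679061 + 0.719303/(0.679061 × 4.02124) = 0.679061 + 0.263417 = 0.942478 m along the plane.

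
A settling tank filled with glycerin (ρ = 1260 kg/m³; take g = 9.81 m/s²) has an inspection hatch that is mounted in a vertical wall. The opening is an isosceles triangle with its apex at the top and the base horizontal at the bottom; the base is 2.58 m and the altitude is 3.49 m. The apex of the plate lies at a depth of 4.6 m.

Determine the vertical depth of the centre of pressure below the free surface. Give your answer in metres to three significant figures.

γ = ρg = 1260 × 9.81 / 1000 = 12.3606 kN/m³.
With the apex up, the centroid sits 2h/3 = 2 × 3.49/3 = 2.32667 m below the apex, so the centroid depth is h_c = 4.6 + 2.32667 = 6.92667 m.
A = ½ × 2.58 × 3.49 = 4.5021 m².
Resultant F = γ·h_c·A = 12.3606 × 6.92667 × 4.5021 = 385.46 kN.
I_c = b·h³/36 = 2.58 × 3.49³/36 = 3.04645 m⁴.
Centre of pressure: y_p = y_c + I_c/(y_c·A) = 6.92667 + 3.04645/(6.92667 × 4.5021) = 6.92667 + 0.097691 = 7.02436 m along the plane.

h_p = 7.02 m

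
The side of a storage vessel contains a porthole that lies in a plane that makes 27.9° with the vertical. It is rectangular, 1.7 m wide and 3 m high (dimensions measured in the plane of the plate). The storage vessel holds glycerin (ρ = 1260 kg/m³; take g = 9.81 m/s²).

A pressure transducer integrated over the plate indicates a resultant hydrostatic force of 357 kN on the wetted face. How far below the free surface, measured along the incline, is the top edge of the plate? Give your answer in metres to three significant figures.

γ = ρg = 1260 × 9.81 / 1000 = 12.3606 kN/m³.
A = 1.7 × 3 = 5.1 m².
From F = γ·h_c·A, the centroid depth is h_c = 357/(12.3606 × 5.1) = 5.66316 m.
The plate makes 27.9° with the vertical, i.e. θ = 90° − 27.9° = 62.1° to the horizontal. Measuring y along the incline from the free-surface line, vertical depth h = y·sinθ with sinθ = 0.883766.
Along the incline, y_c = h_c/sinθ = 5.66316/0.883766 = 6.40799 m.
The centroid lies 3/2 = 1.5 m below the top edge, so the top edge sits at y_top = 6.40799 − 1.5 = 4.90799 m along the incline.

y_top ≈ 4.91 m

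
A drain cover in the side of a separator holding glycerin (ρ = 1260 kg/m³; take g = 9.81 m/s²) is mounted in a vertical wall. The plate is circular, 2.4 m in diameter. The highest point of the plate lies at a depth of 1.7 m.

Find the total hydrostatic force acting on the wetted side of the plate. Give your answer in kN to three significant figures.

γ = ρg = 1260 × 9.81 / 1000 = 12.3606 kN/m³.
The centroid is at the centre, 1.2 m below the top of the plate, so the centroid depth is h_c = 1.7 + 1.2 = 2.9 m.
A = π(1.2)² = 4.52389 m².
Resultant F = γ·h_c·A = 12.3606 × 2.9 × 4.52389 = 162.162 kN.

F ≈ 162 kN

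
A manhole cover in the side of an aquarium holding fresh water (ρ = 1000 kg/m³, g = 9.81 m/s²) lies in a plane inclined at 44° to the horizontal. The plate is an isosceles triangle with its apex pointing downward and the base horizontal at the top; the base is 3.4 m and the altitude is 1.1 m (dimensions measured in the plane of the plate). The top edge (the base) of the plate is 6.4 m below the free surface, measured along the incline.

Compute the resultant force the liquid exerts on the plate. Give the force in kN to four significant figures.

γ = ρg = 1000 × 9.81 = 9810 N/m³ = 9.81 kN/m³.
Let θ = 44° be the plate's angle to the horizontal; measure y along the incline from where the plane meets the free surface. Vertical depth h = y·sinθ with sinθ = 0.694658.
With the apex down, the centroid sits h/3 = 1.1/3 = 0.366667 m below the base (the top edge), so y_c = 6.4 + 0.366667 = 6.76667 m and h_c = 6.76667 × 0.694658 = 4.70052 m.
A = ½ × 3.4 × 1.1 = 1.87 m².
Resultant F = γ·h_c·A = 9.81 × 4.70052 × 1.87 = 86.2296 kN.

F ≈ 86.23 kN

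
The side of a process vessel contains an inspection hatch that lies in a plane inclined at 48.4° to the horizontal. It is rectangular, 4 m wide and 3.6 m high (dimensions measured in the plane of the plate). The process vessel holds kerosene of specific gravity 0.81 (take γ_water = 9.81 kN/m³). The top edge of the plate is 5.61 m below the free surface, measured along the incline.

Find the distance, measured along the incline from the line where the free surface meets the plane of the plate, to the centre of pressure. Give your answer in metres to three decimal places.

γ = 0.81 × 9.81 = 7.9461 kN/m³.
Let θ = 48.4° be the plate's angle to the horizontal; measure y along the incline from where the plane meets the free surface. Vertical depth h = y·sinθ with sinθ = 0.747798.
The centroid lies 3.6/2 = 1.8 m below the top edge, so y_c = 5.61 + 1.8 = 7.41 m and h_c = 7.41 × 0.747798 = 5.54118 m.
A = 4 × 3.6 = 14.4 m².
Resultant F = γ·h_c·A = 7.9461 × 5.54118 × 14.4 = 634.043 kN.
I_c = b·h³/12 = 4 × 3.6³/12 = 15.552 m⁴.
Centre of pressure: y_p = y_c + I_c/(y_c·A) = 7.41 + 15.552/(7.41 × 14.4) = 7.41 + 0.145749 = 7.55575 m along the plane.

y_p = 7.556 m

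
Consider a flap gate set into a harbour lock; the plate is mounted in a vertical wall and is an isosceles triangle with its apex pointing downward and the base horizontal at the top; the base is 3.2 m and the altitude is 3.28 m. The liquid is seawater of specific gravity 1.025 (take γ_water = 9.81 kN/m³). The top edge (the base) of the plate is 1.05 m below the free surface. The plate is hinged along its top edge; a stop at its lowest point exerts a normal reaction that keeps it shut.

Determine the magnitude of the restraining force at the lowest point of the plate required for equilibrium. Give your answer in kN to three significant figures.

γ = 1.025 × 9.81 = 10.05525 kN/m³.
With the apex down, the centroid sits h/3 = 3.28/3 = 1.09333 m below the base (the top edge), so the centroid depth is h_c = 1.05 + 1.09333 = 2.14333 m.
A = ½ × 3.2 × 3.28 = 5.248 m².
Resultant F = γ·h_c·A = 10.05525 × 2.14333 × 5.248 = 113.103 kN.
I_c = b·h³/36 = 3.2 × 3.28³/36 = 3.13667 m⁴.
Centre of pressure: y_p = y_c + I_c/(y_c·A) = 2.14333 + 3.13667/(2.14333 × 5.248) = 2.14333 + 0.27886 = 2.42219 m along the plane.
The resultant acts 1.09333 + 0.27886 = 1.37219 m (along the plate) below the hinge at the top edge, so the moment about the hinge is M = F × 1.37219 = 113.103 × 1.37219 = 155.199 kN·m.
A normal force at the bottom, 3.28 m from the hinge, must supply this moment: P = 155.199/3.28 = 47.3168 kN.

P ≈ 47.3 kN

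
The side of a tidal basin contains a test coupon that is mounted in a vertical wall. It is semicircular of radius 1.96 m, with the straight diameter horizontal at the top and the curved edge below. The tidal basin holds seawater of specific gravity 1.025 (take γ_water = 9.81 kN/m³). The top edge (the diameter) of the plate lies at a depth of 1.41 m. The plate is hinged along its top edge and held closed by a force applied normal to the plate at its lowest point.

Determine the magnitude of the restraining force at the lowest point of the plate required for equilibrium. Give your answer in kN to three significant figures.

P ≈ 66.0 kN

γ = 1.025 × 9.81 = 10.05525 kN/m³.
The centroid of a semicircle lies 4r/(3π) = 0.83185 m from the diameter, here below the top edge, so the centroid depth is h_c = 1.41 + 0.83185 = 2.24185 m.
A = πr²/2 = π × 1.96²/2 = 6.03437 m².
Resultant F = γ·h_c·A = 10.05525 × 2.24185 × 6.03437 = 136.029 kN.
I_c = (π/8 − 8/(9π))·r⁴ = 0.109757 × 1.96⁴ = 1.61978 m⁴.
Centre of pressure: y_p = y_c + I_c/(y_c·A) = 2.24185 + 1.61978/(2.24185 × 6.03437) = 2.24185 + 0.119734 = 2.36158 m along the plane.
The resultant acts 0.83185 + 0.119734 = 0.951584 m (along the plate) below the hinge at the top edge, so the moment about the hinge is M = F × 0.951584 = 136.029 × 0.951584 = 129.443 kN·m.
A normal force at the bottom, 1.96 m from the hinge, must supply this moment: P = 129.443/1.96 = 66.0423 kN.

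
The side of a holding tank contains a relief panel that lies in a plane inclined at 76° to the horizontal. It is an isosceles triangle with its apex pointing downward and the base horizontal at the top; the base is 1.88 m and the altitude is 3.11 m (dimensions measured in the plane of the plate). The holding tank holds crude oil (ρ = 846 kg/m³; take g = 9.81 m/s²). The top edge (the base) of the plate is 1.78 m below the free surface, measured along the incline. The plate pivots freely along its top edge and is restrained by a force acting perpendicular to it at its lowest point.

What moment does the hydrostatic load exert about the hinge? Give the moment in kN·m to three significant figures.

γ = ρg = 846 × 9.81 / 1000 = 8.29926 kN/m³.
Let θ = 76° be the plate's angle to the horizontal; measure y along the incline from where the plane meets the free surface. Vertical depth h = y·sinθ with sinθ = 0.970296.
With the apex down, the centroid sits h/3 = 3.11/3 = 1.03667 m below the base (the top edge), so y_c = 1.78 + 1.03667 = 2.81667 m and h_c = 2.81667 × 0.970296 = 2.733 m.
A = ½ × 1.88 × 3.11 = 2.9234 m².
Resultant F = γ·h_c·A = 8.29926 × 2.733 × 2.9234 = 66.3082 kN.
I_c = b·h³/36 = 1.88 × 3.11³/36 = 1.57086 m⁴.
Centre of pressure: y_p = y_c + I_c/(y_c·A) = 2.81667 + 1.57086/(2.81667 × 2.9234) = 2.81667 + 0.190771 = 3.00744 m along the plane.
The resultant acts 1.03667 + 0.190771 = 1.22744 m (along the plate) below the hinge at the top edge, so the moment about the hinge is M = F × 1.22744 = 66.3082 × 1.22744 = 81.3893 kN·m.

M ≈ 81.4 kN·m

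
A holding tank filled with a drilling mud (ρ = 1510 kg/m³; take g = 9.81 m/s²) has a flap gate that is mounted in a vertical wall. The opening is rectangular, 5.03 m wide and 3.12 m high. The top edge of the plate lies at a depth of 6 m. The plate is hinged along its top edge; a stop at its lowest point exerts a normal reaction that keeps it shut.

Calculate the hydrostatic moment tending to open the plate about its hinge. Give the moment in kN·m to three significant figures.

M ≈ 2930 kN·m

γ = ρg = 1510 × 9.81 / 1000 = 14.8131 kN/m³.
The centroid lies 3.12/2 = 1.56 m below the top edge, so the centroid depth is h_c = 6 + 1.56 = 7.56 m.
A = 5.03 × 3.12 = 15.6936 m².
Resultant F = γ·h_c·A = 14.8131 × 7.56 × 15.6936 = 1757.48 kN.
I_c = b·h³/12 = 5.03 × 3.12³/12 = 12.7306 m⁴.
Centre of pressure: y_p = y_c + I_c/(y_c·A) = 7.56 + 12.7306/(7.56 × 15.6936) = 7.56 + 0.107301 = 7.6673 m along the plane.
The resultant acts 1.56 + 0.107301 = 1.6673 m (along the plate) below the hinge at the top edge, so the moment about the hinge is M = F × 1.6673 = 1757.48 × 1.6673 = 2930.25 kN·m.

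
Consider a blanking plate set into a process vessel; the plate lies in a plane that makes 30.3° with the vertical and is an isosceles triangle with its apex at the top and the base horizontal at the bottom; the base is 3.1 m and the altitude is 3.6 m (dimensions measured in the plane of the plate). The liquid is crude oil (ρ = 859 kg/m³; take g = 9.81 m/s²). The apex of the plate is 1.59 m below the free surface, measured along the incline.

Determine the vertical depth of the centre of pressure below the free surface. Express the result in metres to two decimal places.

γ = ρg = 859 × 9.81 / 1000 = 8.42679 kN/m³.
The plate makes 30.3° with the vertical, i.e. θ = 90° − 30.3° = 59.7° to the horizontal. Measuring y along the incline from the free-surface line, vertical depth h = y·sinθ with sinθ = 0.863396.
With the apex up, the centroid sits 2h/3 = 2 × 3.6/3 = 2.4 m below the apex, so y_c = 1.59 + 2.4 = 3.99 m and h_c = 3.99 × 0.863396 = 3.44495 m.
A = ½ × 3.1 × 3.6 = 5.58 m².
Resultant F = γ·h_c·A = 8.42679 × 3.44495 × 5.58 = 161.987 kN.
I_c = b·h³/36 = 3.1 × 3.6³/36 = 4.0176 m⁴.
Centre of pressure: y_p = y_c + I_c/(y_c·A) = 3.99 + 4.0176/(3.99 × 5.58) = 3.99 + 0.180451 = 4.17045 m along the plane.
Vertically, h_p = y_p·sinθ = 4.17045 × 0.863396 = 3.60075 m.

h_p = 3.60 m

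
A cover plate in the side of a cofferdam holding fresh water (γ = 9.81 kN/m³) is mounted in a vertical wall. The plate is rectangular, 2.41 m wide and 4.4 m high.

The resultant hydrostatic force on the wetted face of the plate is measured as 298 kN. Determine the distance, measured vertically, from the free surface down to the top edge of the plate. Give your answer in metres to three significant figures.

d_top ≈ 0.665 m

γ = 9.81 kN/m³.
A = 2.41 × 4.4 = 10.604 m².
From F = γ·h_c·A, the centroid depth is h_c = 298/(9.81 × 10.604) = 2.86469 m.
The centroid lies 4.4/2 = 2.2 m below the top edge, so the top edge sits at h_top = 2.86469 − 2.2 = 0.66469 m below the surface.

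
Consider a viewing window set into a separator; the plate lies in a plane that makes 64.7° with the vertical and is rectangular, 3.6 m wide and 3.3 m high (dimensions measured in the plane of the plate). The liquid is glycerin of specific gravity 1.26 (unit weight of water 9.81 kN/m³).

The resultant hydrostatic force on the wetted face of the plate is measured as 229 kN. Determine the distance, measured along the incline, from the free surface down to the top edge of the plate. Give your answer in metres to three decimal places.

y_top ≈ 1.999 m

γ = 1.26 × 9.81 = 12.3606 kN/m³.
A = 3.6 × 3.3 = 11.88 m².
From F = γ·h_c·A, the centroid depth is h_c = 229/(12.3606 × 11.88) = 1.55948 m.
The plate makes 64.7° with the vertical, i.e. θ = 90° − 64.7° = 25.3° to the horizontal. Measuring y along the incline from the free-surface line, vertical depth h = y·sinθ with sinθ = 0.427358.
Along the incline, y_c = h_c/sinθ = 1.55948/0.427358 = 3.64912 m.
The centroid lies 3.3/2 = 1.65 m below the top edge, so the top edge sits at y_top = 3.64912 − 1.65 = 1.99912 m along the incline.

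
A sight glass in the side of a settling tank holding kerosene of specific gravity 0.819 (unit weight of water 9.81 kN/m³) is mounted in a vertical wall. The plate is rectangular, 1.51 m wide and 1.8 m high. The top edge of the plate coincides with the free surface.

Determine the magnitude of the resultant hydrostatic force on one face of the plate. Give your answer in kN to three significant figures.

F ≈ 19.7 kN

γ = 0.819 × 9.81 = 8.03439 kN/m³.
The centroid lies 1.8/2 = 0.9 m below the top edge, so the centroid depth is h_c = 0.9 m.
A = 1.51 × 1.8 = 2.718 m².
Resultant F = γ·h_c·A = 8.03439 × 0.9 × 2.718 = 19.6537 kN.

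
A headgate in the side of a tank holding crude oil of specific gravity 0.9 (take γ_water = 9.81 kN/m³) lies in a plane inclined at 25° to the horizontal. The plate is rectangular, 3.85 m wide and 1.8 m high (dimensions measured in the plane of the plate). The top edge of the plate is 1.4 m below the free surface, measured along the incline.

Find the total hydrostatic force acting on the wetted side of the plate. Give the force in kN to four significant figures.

F ≈ 59.47 kN

γ = 0.9 × 9.81 = 8.829 kN/m³.
Let θ = 25° be the plate's angle to the horizontal; measure y along the incline from where the plane meets the free surface. Vertical depth h = y·sinθ with sinθ = 0.422618.
The centroid lies 1.8/2 = 0.9 m below the top edge, so y_c = 1.4 + 0.9 = 2.3 m and h_c = 2.3 × 0.422618 = 0.972021 m.
A = 3.85 × 1.8 = 6.93 m².
Resultant F = γ·h_c·A = 8.829 × 0.972021 × 6.93 = 59.4731 kN.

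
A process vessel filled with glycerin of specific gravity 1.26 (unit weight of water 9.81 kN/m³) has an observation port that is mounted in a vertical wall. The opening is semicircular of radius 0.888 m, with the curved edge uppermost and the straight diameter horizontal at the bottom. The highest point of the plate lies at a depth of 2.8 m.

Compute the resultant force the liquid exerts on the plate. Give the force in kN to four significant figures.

γ = 1.26 × 9.81 = 12.3606 kN/m³.
The centroid lies 4r/(3π) = 0.376879 m above the diameter, so r − 4r/(3π) = 0.888 − 0.376879 = 0.511121 m below the topmost point, so the centroid depth is h_c = 2.8 + 0.511121 = 3.31112 m.
A = πr²/2 = π × 0.888²/2 = 1.23864 m².
Resultant F = γ·h_c·A = 12.3606 × 3.31112 × 1.23864 = 50.6944 kN.

F ≈ 50.69 kN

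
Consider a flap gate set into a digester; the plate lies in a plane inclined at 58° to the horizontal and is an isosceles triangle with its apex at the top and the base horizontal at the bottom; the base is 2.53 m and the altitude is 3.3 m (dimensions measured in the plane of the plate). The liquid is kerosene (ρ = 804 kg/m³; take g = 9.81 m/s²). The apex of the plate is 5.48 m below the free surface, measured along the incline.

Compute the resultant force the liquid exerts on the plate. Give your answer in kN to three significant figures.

F ≈ 214 kN

γ = ρg = 804 × 9.81 / 1000 = 7.88724 kN/m³.
Let θ = 58° be the plate's angle to the horizontal; measure y along the incline from where the plane meets the free surface. Vertical depth h = y·sinθ with sinθ = 0.848048.
With the apex up, the centroid sits 2h/3 = 2 × 3.3/3 = 2.2 m below the apex, so y_c = 5.48 + 2.2 = 7.68 m and h_c = 7.68 × 0.848048 = 6.51301 m.
A = ½ × 2.53 × 3.3 = 4.1745 m².
Resultant F = γ·h_c·A = 7.88724 × 6.51301 × 4.1745 = 214.443 kN.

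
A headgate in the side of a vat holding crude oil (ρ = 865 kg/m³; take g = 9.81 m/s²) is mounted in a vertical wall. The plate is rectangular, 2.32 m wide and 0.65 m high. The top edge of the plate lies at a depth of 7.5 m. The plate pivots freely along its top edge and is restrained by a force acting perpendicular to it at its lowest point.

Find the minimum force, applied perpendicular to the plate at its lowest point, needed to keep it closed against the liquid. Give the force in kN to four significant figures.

P ≈ 50.76 kN

γ = ρg = 865 × 9.81 / 1000 = 8.48565 kN/m³.
The centroid lies 0.65/2 = 0.325 m below the top edge, so the centroid depth is h_c = 7.5 + 0.325 = 7.825 m.
A = 2.32 × 0.65 = 1.508 m².
Resultant F = γ·h_c·A = 8.48565 × 7.825 × 1.508 = 100.132 kN.
I_c = b·h³/12 = 2.32 × 0.65³/12 = 0.0530942 m⁴.
Centre of pressure: y_p = y_c + I_c/(y_c·A) = 7.825 + 0.0530942/(7.825 × 1.508) = 7.825 + 0.00449947 = 7.8295 m along the plane.
The resultant acts 0.325 + 0.00449947 = 0.329499 m (along the plate) below the hinge at the top edge, so the moment about the hinge is M = F × 0.329499 = 100.132 × 0.329499 = 32.9934 kN·m.
A normal force at the bottom, 0.65 m from the hinge, must supply this moment: P = 32.9934/0.65 = 50.7591 kN.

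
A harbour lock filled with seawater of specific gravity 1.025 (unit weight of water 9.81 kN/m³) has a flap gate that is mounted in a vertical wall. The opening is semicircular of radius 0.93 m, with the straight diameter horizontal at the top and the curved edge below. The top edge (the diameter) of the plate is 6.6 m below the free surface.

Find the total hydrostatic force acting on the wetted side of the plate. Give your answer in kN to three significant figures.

γ = 1.025 × 9.81 = 10.05525 kN/m³.
The centroid of a semicircle lies 4r/(3π) = 0.394704 m from the diameter, here below the top edge, so the centroid depth is h_c = 6.6 + 0.394704 = 6.9947 m.
A = πr²/2 = π × 0.93²/2 = 1.35858 m².
Resultant F = γ·h_c·A = 10.05525 × 6.9947 × 1.35858 = 95.5536 kN.

F ≈ 95.6 kN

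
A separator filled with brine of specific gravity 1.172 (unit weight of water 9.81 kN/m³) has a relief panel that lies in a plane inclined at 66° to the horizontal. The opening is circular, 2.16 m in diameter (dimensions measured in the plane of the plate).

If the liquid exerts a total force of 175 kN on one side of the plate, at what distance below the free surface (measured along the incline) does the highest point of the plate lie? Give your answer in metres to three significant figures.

γ = 1.172 × 9.81 = 11.49732 kN/m³.
A = π(1.08)² = 3.66435 m².
From F = γ·h_c·A, the centroid depth is h_c = 175/(11.49732 × 3.66435) = 4.15379 m.
Let θ = 66° be the plate's angle to the horizontal; measure y along the incline from where the plane meets the free surface. Vertical depth h = y·sinθ with sinθ = 0.913545.
Along the incline, y_c = h_c/sinθ = 4.15379/0.913545 = 4.54689 m.
The centroid is at the centre, 1.08 m below the top of the plate, so the highest point sits at y_top = 4.54689 − 1.08 = 3.46689 m along the incline.

y_top ≈ 3.47 m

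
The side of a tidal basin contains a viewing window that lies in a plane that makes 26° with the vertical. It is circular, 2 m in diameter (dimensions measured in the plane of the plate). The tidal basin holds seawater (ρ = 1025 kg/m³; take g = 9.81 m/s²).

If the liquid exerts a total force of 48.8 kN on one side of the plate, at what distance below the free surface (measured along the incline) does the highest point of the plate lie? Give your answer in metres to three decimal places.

γ = ρg = 1025 × 9.81 / 1000 = 10.05525 kN/m³.
A = π(1)² = 3.14159 m².
From F = γ·h_c·A, the centroid depth is h_c = 48.8/(10.05525 × 3.14159) = 1.54482 m.
The plate makes 26° with the vertical, i.e. θ = 90° − 26° = 64° to the horizontal. Measuring y along the incline from the free-surface line, vertical depth h = y·sinθ with sinθ = 0.898794.
Along the incline, y_c = h_c/sinθ = 1.54482/0.898794 = 1.71877 m.
The centroid is at the centre, 1 m below the top of the plate, so the highest point sits at y_top = 1.71877 − 1 = 0.71877 m along the incline.

y_top ≈ 0.719 m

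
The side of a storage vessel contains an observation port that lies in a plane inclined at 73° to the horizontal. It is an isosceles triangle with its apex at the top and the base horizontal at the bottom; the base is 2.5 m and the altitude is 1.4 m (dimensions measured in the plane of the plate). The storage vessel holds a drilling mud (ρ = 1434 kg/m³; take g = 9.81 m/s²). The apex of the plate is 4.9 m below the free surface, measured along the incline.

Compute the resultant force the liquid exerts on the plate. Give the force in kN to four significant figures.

F ≈ 137.3 kN

γ = ρg = 1434 × 9.81 / 1000 = 14.06754 kN/m³.
Let θ = 73° be the plate's angle to the horizontal; measure y along the incline from where the plane meets the free surface. Vertical depth h = y·sinθ with sinθ = 0.956305.
With the apex up, the centroid sits 2h/3 = 2 × 1.4/3 = 0.933333 m below the apex, so y_c = 4.9 + 0.933333 = 5.83333 m and h_c = 5.83333 × 0.956305 = 5.57844 m.
A = ½ × 2.5 × 1.4 = 1.75 m².
Resultant F = γ·h_c·A = 14.06754 × 5.57844 × 1.75 = 137.331 kN.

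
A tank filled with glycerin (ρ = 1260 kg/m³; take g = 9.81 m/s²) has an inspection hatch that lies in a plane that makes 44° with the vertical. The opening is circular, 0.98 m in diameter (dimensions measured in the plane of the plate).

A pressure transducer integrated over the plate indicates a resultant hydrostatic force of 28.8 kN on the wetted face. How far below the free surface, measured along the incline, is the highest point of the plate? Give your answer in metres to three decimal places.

γ = ρg = 1260 × 9.81 / 1000 = 12.3606 kN/m³.
A = π(0.49)² = 0.754296 m².
From F = γ·h_c·A, the centroid depth is h_c = 28.8/(12.3606 × 0.754296) = 3.08895 m.
The plate makes 44° with the vertical, i.e. θ = 90° − 44° = 46° to the horizontal. Measuring y along the incline from the free-surface line, vertical depth h = y·sinθ with sinθ = 0.719340.
Along the incline, y_c = h_c/sinθ = 3.08895/0.719340 = 4.29414 m.
The centroid is at the centre, 0.49 m below the top of the plate, so the highest point sits at y_top = 4.29414 − 0.49 = 3.80414 m along the incline.

y_top ≈ 3.804 m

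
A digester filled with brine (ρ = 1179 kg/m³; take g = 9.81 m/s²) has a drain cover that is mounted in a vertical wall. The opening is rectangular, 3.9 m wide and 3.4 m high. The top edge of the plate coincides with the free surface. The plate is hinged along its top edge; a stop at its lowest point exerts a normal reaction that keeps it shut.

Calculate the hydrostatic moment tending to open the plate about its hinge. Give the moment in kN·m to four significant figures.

γ = ρg = 1179 × 9.81 / 1000 = 11.56599 kN/m³.
The centroid lies 3.4/2 = 1.7 m below the top edge, so the centroid depth is h_c = 1.7 m.
A = 3.9 × 3.4 = 13.26 m².
Resultant F = γ·h_c·A = 11.56599 × 1.7 × 13.26 = 260.721 kN.
I_c = b·h³/12 = 3.9 × 3.4³/12 = 12.7738 m⁴.
Centre of pressure: y_p = y_c + I_c/(y_c·A) = 1.7 + 12.7738/(1.7 × 13.26) = 1.7 + 0.566667 = 2.26667 m along the plane.
The resultant acts 1.7 + 0.566667 = 2.26667 m (along the plate) below the hinge at the top edge, so the moment about the hinge is M = F × 2.26667 = 260.721 × 2.26667 = 590.968 kN·m.

M ≈ 591.0 kN·m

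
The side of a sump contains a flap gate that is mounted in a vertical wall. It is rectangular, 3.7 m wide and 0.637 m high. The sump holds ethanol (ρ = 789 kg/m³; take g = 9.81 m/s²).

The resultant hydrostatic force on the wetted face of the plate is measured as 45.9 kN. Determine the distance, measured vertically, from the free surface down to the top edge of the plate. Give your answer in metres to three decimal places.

d_top ≈ 2.198 m

γ = ρg = 789 × 9.81 / 1000 = 7.74009 kN/m³.
A = 3.7 × 0.637 = 2.3569 m².
From F = γ·h_c·A, the centroid depth is h_c = 45.9/(7.74009 × 2.3569) = 2.51609 m.
The centroid lies 0.637/2 = 0.3185 m below the top edge, so the top edge sits at h_top = 2.51609 − 0.3185 = 2.19759 m below the surface.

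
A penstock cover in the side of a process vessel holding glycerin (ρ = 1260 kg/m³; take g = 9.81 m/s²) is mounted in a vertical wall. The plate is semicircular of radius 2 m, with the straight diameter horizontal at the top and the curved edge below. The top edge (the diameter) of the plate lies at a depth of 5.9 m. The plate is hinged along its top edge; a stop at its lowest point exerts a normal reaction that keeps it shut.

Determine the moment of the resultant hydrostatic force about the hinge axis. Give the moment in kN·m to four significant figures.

M ≈ 466.6 kN·m

γ = ρg = 1260 × 9.81 / 1000 = 12.3606 kN/m³.
The centroid of a semicircle lies 4r/(3π) = 0.848826 m from the diameter, here below the top edge, so the centroid depth is h_c = 5.9 + 0.848826 = 6.74883 m.
A = πr²/2 = π × 2²/2 = 6.28319 m².
Resultant F = γ·h_c·A = 12.3606 × 6.74883 × 6.28319 = 524.141 kN.
I_c = (π/8 − 8/(9π))·r⁴ = 0.109757 × 2⁴ = 1.75611 m⁴.
Centre of pressure: y_p = y_c + I_c/(y_c·A) = 6.74883 + 1.75611/(6.74883 × 6.28319) = 6.74883 + 0.0414136 = 6.79024 m along the plane.
The resultant acts 0.848826 + 0.0414136 = 0.89024 m (along the plate) below the hinge at the top edge, so the moment about the hinge is M = F × 0.89024 = 524.141 × 0.89024 = 466.611 kN·m.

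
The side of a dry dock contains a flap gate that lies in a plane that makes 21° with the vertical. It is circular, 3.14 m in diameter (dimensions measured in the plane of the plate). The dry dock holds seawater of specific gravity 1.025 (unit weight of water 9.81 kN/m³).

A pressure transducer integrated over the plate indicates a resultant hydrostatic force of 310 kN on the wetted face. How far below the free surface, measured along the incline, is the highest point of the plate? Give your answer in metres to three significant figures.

γ = 1.025 × 9.81 = 10.05525 kN/m³.
A = π(1.57)² = 7.74371 m².
From F = γ·h_c·A, the centroid depth is h_c = 310/(10.05525 × 7.74371) = 3.98125 m.
The plate makes 21° with the vertical, i.e. θ = 90° − 21° = 69° to the horizontal. Measuring y along the incline from the free-surface line, vertical depth h = y·sinθ with sinθ = 0.933580.
Along the incline, y_c = h_c/sinθ = 3.98125/0.933580 = 4.2645 m.
The centroid is at the centre, 1.57 m below the top of the plate, so the highest point sits at y_top = 4.2645 − 1.57 = 2.6945 m along the incline.

y_top ≈ 2.69 m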